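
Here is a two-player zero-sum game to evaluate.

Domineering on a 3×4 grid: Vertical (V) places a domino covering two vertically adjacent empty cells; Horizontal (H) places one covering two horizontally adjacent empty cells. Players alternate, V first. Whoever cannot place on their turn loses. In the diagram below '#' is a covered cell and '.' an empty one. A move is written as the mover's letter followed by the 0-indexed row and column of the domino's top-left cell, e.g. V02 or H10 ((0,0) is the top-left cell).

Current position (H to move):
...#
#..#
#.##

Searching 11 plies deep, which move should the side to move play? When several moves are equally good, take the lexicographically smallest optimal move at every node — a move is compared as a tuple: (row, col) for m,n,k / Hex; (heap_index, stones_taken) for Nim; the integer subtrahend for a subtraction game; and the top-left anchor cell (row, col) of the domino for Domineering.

p1 H@[...#/#..#/#.##]: H00[##.#/#..#/#.##]-1 H01[.###/#..#/#.##]-1 H11[...#/####/#.##]+1*
p2 V@[...#/####/#.##] terminal -1; root [...#/#..#/#.##] d11

H's best at [...#/#..#/#.##]: H11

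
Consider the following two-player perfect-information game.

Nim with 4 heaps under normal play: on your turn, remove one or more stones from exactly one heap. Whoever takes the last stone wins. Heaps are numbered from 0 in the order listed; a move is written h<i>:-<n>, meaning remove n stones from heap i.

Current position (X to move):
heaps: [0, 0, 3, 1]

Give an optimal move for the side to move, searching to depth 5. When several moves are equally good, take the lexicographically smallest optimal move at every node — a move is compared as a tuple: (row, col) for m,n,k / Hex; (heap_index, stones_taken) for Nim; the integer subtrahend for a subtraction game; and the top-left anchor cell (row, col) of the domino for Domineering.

X's best at [(0,0,3,1)]: h2:-2

p1 X@[(0,0,3,1)]: h2:-1[(0,0,2,1)]-1 h2:-2[(0,0,1,1)]+1* h2:-3[(0,0,0,1)]-1 h3:-1[(0,0,3,0)]-1
p2 O@[(0,0,1,1)]: h2:-1[(0,0,0,1)]-1* h3:-1[(0,0,1,0)]-1
p3 X@[(0,0,0,1)]: h3:-1[(0,0,0,0)]+1*
p4 O@[(0,0,0,0)] terminal -1; root [(0,0,3,1)] d5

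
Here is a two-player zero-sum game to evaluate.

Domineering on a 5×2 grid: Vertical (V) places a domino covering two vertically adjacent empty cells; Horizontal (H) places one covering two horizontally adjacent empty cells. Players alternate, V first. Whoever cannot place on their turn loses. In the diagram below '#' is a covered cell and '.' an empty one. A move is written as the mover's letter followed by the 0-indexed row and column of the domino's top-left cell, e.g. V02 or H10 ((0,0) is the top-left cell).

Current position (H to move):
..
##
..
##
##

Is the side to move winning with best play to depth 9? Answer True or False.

p1 H@[../##/../##/##]: H00[##/##/../##/##]+1* H20[../##/##/##/##]+1
p2 V@[##/##/../##/##] terminal -1; root [../##/../##/##] d9

H winning at [../##/../##/##]: True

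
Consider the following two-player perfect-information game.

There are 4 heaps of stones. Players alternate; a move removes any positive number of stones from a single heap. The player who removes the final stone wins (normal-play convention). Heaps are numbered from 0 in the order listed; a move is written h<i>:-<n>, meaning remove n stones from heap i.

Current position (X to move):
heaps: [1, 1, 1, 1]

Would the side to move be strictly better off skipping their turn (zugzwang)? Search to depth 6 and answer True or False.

zugzwang((1,1,1,1), X) = True

ply 1, X at (1,1,1,1) | h0:-1=-1→(0,1,1,1)*; h1:-1=-1→(1,0,1,1); h2:-1=-1→(1,1,0,1); h3:-1=-1→(1,1,1,0)
ply 2, O at (0,1,1,1) | h1:-1=+1→(0,0,1,1)*; h2:-1=+1→(0,1,0,1); h3:-1=+1→(0,1,1,0)
ply 3, X at (0,0,1,1) | h2:-1=-1→(0,0,0,1)*; h3:-1=-1→(0,0,1,0)
ply 4, O at (0,0,0,1) | h3:-1=+1→(0,0,0,0)*
ply 5: (0,0,0,0) is terminal -1 (X); from (1,1,1,1) depth 6
if X skipped the turn, O would face:
~ ply 1, O at (1,1,1,1) | h0:-1=-1→(0,1,1,1)*; h1:-1=-1→(1,0,1,1); h2:-1=-1→(1,1,0,1); h3:-1=-1→(1,1,1,0)
~ ply 2, X at (0,1,1,1) | h1:-1=+1→(0,0,1,1)*; h2:-1=+1→(0,1,0,1); h3:-1=+1→(0,1,1,0)
~ ply 3, O at (0,0,1,1) | h2:-1=-1→(0,0,0,1)*; h3:-1=-1→(0,0,1,0)
~ ply 4, X at (0,0,0,1) | h3:-1=+1→(0,0,0,0)*
~ ply 5: (0,0,0,0) is terminal -1 (O); from (1,1,1,1) depth 6
compare (X): move=-1 vs pass=+1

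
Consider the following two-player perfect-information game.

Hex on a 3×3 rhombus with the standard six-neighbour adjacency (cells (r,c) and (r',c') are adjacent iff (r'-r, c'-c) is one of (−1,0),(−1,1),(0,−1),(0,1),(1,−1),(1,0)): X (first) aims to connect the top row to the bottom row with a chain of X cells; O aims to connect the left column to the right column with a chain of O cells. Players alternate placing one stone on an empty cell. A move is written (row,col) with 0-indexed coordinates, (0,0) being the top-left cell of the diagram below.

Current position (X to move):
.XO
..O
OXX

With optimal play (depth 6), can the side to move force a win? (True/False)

X winning at [.XO/..O/OXX]: True

ply 1, X at .XO/..O/OXX | (0,0)=-1→XXO/..O/OXX; (1,0)=-1→.XO/X.O/OXX; (1,1)=+1→.XO/.XO/OXX*
ply 2: .XO/.XO/OXX is terminal -1 (O); from .XO/..O/OXX depth 6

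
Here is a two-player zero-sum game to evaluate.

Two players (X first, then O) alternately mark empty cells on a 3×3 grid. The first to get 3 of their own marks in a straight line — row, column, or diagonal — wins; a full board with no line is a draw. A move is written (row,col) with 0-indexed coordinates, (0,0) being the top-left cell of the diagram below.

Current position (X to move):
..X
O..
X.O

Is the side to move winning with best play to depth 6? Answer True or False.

p1 X@[..X/O../X.O]: (0,0)[X.X/O../X.O]+1* (0,1)[.XX/O../X.O]+1 (1,1)[..X/OX./X.O]+1 (1,2)[..X/O.X/X.O]+0 (2,1)[..X/O../XXO]-1
p2 O@[X.X/O../X.O]: (0,1)[XOX/O../X.O]-1* (1,1)[X.X/OO./X.O]-1 (1,2)[X.X/O.O/X.O]-1 (2,1)[X.X/O../XOO]-1
p3 X@[XOX/O../X.O]: (1,1)[XOX/OX./X.O]+1* (1,2)[XOX/O.X/X.O]+0 (2,1)[XOX/O../XXO]+0
p4 O@[XOX/OX./X.O] terminal -1; root [..X/O../X.O] d6

X winning at [..X/O../X.O]: True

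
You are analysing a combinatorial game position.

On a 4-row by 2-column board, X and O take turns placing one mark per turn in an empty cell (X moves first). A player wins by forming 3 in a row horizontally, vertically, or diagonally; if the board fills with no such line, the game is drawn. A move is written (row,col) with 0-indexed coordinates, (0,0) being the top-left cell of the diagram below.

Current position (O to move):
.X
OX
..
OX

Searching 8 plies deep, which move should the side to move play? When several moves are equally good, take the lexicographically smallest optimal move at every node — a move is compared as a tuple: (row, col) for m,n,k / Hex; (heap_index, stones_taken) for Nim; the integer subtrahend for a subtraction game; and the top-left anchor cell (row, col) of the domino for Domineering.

ply 1, O at .X/OX/../OX | (0,0)=-1→OX/OX/../OX; (2,0)=+1→.X/OX/O./OX*; (2,1)=+0→.X/OX/.O/OX
ply 2: .X/OX/O./OX is terminal -1 (X); from .X/OX/../OX depth 8

O's best at [.X/OX/../OX]: (2,0)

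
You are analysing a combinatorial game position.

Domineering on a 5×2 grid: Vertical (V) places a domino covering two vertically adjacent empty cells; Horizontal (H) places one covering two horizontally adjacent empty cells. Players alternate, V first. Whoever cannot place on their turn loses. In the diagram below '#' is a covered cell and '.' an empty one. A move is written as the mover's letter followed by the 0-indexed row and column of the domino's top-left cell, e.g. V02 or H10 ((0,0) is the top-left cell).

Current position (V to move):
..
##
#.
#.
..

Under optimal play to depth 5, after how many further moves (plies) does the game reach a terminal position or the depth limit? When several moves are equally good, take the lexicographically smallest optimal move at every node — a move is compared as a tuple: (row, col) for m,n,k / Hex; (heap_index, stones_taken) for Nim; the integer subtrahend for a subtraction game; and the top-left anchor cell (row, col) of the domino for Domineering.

PV length from [../##/#./#./..]: 2 plies

ply 1, V at ../##/#./#./.. | V21=-1→../##/##/##/..*; V31=-1→../##/#./##/.#
ply 2, H at ../##/##/##/.. | H00=+1→##/##/##/##/..*; H40=+1→../##/##/##/##
ply 3: ##/##/##/##/.. is terminal -1 (V); from ../##/#./#./.. depth 5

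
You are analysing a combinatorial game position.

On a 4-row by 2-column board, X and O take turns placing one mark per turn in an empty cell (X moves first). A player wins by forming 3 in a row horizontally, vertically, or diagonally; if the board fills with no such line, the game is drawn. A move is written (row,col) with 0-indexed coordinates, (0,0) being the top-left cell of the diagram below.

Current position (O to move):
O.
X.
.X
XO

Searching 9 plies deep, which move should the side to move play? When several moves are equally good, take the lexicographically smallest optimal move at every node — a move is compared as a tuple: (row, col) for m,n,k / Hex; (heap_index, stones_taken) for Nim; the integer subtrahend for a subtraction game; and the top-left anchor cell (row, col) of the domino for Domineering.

p1 O@[O./X./.X/XO]: (0,1)[OO/X./.X/XO]-1 (1,1)[O./XO/.X/XO]-1 (2,0)[O./X./OX/XO]+0*
p2 X@[O./X./OX/XO]: (0,1)[OX/X./OX/XO]+0* (1,1)[O./XX/OX/XO]+0
p3 O@[OX/X./OX/XO]: (1,1)[OX/XO/OX/XO]+0*
p4 X@[OX/XO/OX/XO] terminal +0; root [O./X./.X/XO] d9

O's best at [O./X./.X/XO]: (2,0)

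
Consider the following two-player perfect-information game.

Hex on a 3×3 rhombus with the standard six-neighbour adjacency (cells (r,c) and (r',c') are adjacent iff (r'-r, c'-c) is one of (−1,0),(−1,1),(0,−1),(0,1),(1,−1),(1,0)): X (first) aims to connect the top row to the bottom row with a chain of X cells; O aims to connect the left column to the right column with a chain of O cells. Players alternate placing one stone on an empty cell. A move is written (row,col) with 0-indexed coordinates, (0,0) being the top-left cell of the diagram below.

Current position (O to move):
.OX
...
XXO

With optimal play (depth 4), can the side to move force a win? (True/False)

p1 O@[.OX/.../XXO]: (0,0)[OOX/.../XXO]-1* (1,0)[.OX/O../XXO]-1 (1,1)[.OX/.O./XXO]-1 (1,2)[.OX/..O/XXO]-1
p2 X@[OOX/.../XXO]: (1,0)[OOX/X../XXO]+1* (1,1)[OOX/.X./XXO]+1 (1,2)[OOX/..X/XXO]+1
p3 O@[OOX/X../XXO]: (1,1)[OOX/XO./XXO]-1* (1,2)[OOX/X.O/XXO]-1
p4 X@[OOX/XO./XXO]: (1,2)[OOX/XOX/XXO]+1*
p5 O@[OOX/XOX/XXO] terminal -1; root [.OX/.../XXO] d4

O winning at [.OX/.../XXO]: False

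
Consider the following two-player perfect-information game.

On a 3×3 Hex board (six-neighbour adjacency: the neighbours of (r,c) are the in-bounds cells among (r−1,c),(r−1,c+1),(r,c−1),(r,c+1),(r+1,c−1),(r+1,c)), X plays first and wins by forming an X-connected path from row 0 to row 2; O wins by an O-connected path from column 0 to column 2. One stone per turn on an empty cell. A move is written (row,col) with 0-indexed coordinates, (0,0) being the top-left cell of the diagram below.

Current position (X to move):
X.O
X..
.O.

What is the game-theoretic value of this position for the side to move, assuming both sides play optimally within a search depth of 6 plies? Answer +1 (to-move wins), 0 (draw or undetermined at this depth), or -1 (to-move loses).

value(X.O/X../.O., X) = +1

ply 1, X at X.O/X../.O. | (0,1)=-1→XXO/X../.O.; (1,1)=-1→X.O/XX./.O.; (1,2)=-1→X.O/X.X/.O.; (2,0)=+1→X.O/X../XO.*; (2,2)=-1→X.O/X../.OX
ply 2: X.O/X../XO. is terminal -1 (O); from X.O/X../.O. depth 6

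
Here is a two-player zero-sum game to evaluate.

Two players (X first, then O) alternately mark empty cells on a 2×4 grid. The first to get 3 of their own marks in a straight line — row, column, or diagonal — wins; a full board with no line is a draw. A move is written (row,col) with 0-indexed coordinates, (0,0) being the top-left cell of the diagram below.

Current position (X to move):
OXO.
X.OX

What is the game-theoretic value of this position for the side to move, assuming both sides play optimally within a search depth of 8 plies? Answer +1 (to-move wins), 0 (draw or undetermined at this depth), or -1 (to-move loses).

value(OXO./X.OX, X) = 0

ply 1, X at OXO./X.OX | (0,3)=+0→OXOX/X.OX*; (1,1)=+0→OXO./XXOX
ply 2, O at OXOX/X.OX | (1,1)=+0→OXOX/XOOX*
ply 3: OXOX/XOOX is terminal +0 (X); from OXO./X.OX depth 8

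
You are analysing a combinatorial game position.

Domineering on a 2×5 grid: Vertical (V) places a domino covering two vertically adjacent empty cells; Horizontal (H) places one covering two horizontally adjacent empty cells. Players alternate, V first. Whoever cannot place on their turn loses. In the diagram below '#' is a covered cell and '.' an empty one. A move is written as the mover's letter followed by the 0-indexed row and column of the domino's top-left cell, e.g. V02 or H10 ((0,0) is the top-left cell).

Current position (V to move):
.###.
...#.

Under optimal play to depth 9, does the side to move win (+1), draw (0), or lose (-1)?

value(.###./...#., V) = +1

[.###./...#.] V move#1: V00:+1/####./#..#.*, V04:-1/.####/...##
[####./#..#.] H move#2: H11:-1/####./####.*
[####./####.] V move#3: V04:+1/#####/#####*
[#####/#####] end (terminal -1, H#4); searched .###./...#. to 9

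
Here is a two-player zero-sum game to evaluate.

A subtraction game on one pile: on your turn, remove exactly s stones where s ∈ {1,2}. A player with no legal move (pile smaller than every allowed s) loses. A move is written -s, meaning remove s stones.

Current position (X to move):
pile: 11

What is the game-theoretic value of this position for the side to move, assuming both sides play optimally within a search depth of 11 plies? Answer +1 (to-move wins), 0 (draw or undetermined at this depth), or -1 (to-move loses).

value(11, X) = +1

ply 1, X at 11 | -1=-1→10; -2=+1→9*
ply 2, O at 9 | -1=-1→8*; -2=-1→7
ply 3, X at 8 | -1=-1→7; -2=+1→6*
ply 4, O at 6 | -1=-1→5*; -2=-1→4
ply 5, X at 5 | -1=-1→4; -2=+1→3*
ply 6, O at 3 | -1=-1→2*; -2=-1→1
ply 7, X at 2 | -1=-1→1; -2=+1→0*
ply 8: 0 is terminal -1 (O); from 11 depth 11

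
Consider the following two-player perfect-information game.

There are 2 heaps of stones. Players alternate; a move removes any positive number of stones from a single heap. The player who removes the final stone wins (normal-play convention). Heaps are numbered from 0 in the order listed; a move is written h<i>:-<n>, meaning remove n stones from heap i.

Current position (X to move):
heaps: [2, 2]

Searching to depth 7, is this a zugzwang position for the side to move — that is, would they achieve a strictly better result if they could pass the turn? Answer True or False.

[(2,2)] X move#1: h0:-1:-1/(1,2)*, h0:-2:-1/(0,2), h1:-1:-1/(2,1), h1:-2:-1/(2,0)
[(1,2)] O move#2: h0:-1:-1/(0,2), h1:-1:+1/(1,1)*, h1:-2:-1/(1,0)
[(1,1)] X move#3: h0:-1:-1/(0,1)*, h1:-1:-1/(1,0)
[(0,1)] O move#4: h1:-1:+1/(0,0)*
[(0,0)] end (terminal -1, X#5); searched (2,2) to 7
if X skipped the turn, O would face:
~ [(2,2)] O move#1: h0:-1:-1/(1,2)*, h0:-2:-1/(0,2), h1:-1:-1/(2,1), h1:-2:-1/(2,0)
~ [(1,2)] X move#2: h0:-1:-1/(0,2), h1:-1:+1/(1,1)*, h1:-2:-1/(1,0)
~ [(1,1)] O move#3: h0:-1:-1/(0,1)*, h1:-1:-1/(1,0)
~ [(0,1)] X move#4: h1:-1:+1/(0,0)*
~ [(0,0)] end (terminal -1, O#5); searched (2,2) to 7
compare (X): move=-1 vs pass=+1

zugzwang((2,2), X) = True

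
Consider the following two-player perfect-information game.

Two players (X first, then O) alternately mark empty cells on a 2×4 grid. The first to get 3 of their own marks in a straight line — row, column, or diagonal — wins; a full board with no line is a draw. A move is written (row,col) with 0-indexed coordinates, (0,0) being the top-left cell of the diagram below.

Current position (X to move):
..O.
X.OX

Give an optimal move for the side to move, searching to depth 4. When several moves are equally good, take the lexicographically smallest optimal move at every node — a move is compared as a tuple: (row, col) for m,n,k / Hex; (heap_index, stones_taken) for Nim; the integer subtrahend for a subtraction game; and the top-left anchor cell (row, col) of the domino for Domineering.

[..O./X.OX] X move#1: (0,0):+0/X.O./X.OX*, (0,1):+0/.XO./X.OX, (0,3):+0/..OX/X.OX, (1,1):-1/..O./XXOX
[X.O./X.OX] O move#2: (0,1):+0/XOO./X.OX*, (0,3):+0/X.OO/X.OX, (1,1):+0/X.O./XOOX
[XOO./X.OX] X move#3: (0,3):+0/XOOX/X.OX*, (1,1):-1/XOO./XXOX
[XOOX/X.OX] O move#4: (1,1):+0/XOOX/XOOX*
[XOOX/XOOX] end (terminal +0, X#5); searched ..O./X.OX to 4

X's best at [..O./X.OX]: (0,0)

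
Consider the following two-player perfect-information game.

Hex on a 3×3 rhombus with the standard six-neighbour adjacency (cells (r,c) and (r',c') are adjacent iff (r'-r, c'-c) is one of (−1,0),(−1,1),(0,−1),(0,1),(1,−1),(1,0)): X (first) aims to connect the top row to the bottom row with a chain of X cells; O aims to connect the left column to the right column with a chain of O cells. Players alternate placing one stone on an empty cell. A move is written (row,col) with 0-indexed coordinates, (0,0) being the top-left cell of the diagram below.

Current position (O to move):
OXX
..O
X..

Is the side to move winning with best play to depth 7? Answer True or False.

O winning at [OXX/..O/X..]: False

ply 1, O at OXX/..O/X.. | (1,0)=-1→OXX/O.O/X..*; (1,1)=-1→OXX/.OO/X..; (2,1)=-1→OXX/..O/XO.; (2,2)=-1→OXX/..O/X.O
ply 2, X at OXX/O.O/X.. | (1,1)=+1→OXX/OXO/X..*; (2,1)=-1→OXX/O.O/XX.; (2,2)=-1→OXX/O.O/X.X
ply 3: OXX/OXO/X.. is terminal -1 (O); from OXX/..O/X.. depth 7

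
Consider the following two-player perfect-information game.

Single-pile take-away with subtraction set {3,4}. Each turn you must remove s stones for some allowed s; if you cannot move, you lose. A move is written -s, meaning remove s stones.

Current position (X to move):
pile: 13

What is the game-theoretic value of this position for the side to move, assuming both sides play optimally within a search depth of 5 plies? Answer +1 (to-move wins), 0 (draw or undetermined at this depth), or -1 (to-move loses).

value(13, X) = +1

ply 1, X at 13 | -3=-1→10; -4=+1→9*
ply 2, O at 9 | -3=-1→6*; -4=-1→5
ply 3, X at 6 | -3=-1→3; -4=+1→2*
ply 4: 2 is terminal -1 (O); from 13 depth 5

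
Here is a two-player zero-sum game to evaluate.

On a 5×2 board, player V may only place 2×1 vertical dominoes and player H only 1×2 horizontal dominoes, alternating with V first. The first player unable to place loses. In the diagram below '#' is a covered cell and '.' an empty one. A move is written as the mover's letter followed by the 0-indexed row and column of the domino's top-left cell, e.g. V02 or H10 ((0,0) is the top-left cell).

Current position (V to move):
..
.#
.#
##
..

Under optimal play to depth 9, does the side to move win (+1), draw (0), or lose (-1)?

[../.#/.#/##/..] V move#1: V00:-1/#./##/.#/##/..*, V10:-1/../##/##/##/..
[#./##/.#/##/..] H move#2: H40:+1/#./##/.#/##/##*
[#./##/.#/##/##] end (terminal -1, V#3); searched ../.#/.#/##/.. to 9

value(../.#/.#/##/.., V) = -1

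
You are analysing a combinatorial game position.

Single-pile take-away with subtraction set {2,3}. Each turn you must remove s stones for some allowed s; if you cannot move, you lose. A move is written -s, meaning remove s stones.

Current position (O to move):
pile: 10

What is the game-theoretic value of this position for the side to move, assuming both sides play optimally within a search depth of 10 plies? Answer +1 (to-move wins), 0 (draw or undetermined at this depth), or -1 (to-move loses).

value(10, O) = -1

ply 1, O at 10 | -2=-1→8*; -3=-1→7
ply 2, X at 8 | -2=+1→6*; -3=+1→5
ply 3, O at 6 | -2=-1→4*; -3=-1→3
ply 4, X at 4 | -2=-1→2; -3=+1→1*
ply 5: 1 is terminal -1 (O); from 10 depth 10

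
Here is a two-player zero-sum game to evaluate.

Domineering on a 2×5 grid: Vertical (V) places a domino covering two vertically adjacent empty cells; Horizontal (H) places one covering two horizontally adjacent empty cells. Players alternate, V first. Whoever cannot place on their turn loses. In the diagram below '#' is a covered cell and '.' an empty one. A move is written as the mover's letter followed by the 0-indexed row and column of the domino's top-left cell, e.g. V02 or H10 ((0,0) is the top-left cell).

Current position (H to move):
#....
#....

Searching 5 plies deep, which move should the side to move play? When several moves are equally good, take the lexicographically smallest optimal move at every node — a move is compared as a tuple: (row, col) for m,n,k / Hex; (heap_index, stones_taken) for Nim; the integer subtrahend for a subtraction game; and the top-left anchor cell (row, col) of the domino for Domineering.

H's best at [#..../#....]: H02

p1 H@[#..../#....]: H01[###../#....]-1 H02[#.##./#....]+1* H03[#..##/#....]-1 H11[#..../###..]-1 H12[#..../#.##.]+1 H13[#..../#..##]-1
p2 V@[#.##./#....]: V01[####./##...]-1* V04[#.###/#...#]-1
p3 H@[####./##...]: H12[####./####.]-1 H13[####./##.##]+1*
p4 V@[####./##.##] terminal -1; root [#..../#....] d5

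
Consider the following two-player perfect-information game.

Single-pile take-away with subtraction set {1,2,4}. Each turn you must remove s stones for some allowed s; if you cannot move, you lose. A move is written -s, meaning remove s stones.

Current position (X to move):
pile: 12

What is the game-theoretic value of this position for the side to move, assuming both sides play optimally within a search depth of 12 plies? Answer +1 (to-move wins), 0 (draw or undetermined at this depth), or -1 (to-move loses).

value(12, X) = -1

ply 1, X at 12 | -1=-1→11*; -2=-1→10; -4=-1→8
ply 2, O at 11 | -1=-1→10; -2=+1→9*; -4=-1→7
ply 3, X at 9 | -1=-1→8*; -2=-1→7; -4=-1→5
ply 4, O at 8 | -1=-1→7; -2=+1→6*; -4=-1→4
ply 5, X at 6 | -1=-1→5*; -2=-1→4; -4=-1→2
ply 6, O at 5 | -1=-1→4; -2=+1→3*; -4=-1→1
ply 7, X at 3 | -1=-1→2*; -2=-1→1
ply 8, O at 2 | -1=-1→1; -2=+1→0*
ply 9: 0 is terminal -1 (X); from 12 depth 12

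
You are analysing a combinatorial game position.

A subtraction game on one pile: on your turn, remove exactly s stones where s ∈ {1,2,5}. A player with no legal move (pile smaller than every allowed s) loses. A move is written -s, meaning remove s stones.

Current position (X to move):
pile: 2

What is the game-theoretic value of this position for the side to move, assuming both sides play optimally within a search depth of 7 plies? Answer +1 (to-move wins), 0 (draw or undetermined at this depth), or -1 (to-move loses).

[2] X move#1: -1:-1/1, -2:+1/0*
[0] end (terminal -1, O#2); searched 2 to 7

value(2, X) = +1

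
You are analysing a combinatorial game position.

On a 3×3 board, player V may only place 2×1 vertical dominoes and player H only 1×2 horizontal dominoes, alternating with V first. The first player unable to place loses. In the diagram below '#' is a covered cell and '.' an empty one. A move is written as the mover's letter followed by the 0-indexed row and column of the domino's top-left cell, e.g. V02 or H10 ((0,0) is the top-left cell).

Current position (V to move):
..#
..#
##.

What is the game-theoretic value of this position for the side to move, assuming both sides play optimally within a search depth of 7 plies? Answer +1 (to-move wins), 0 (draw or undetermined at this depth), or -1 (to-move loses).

value(..#/..#/##., V) = +1

ply 1, V at ..#/..#/##. | V00=+1→#.#/#.#/##.*; V01=+1→.##/.##/##.
ply 2: #.#/#.#/##. is terminal -1 (H); from ..#/..#/##. depth 7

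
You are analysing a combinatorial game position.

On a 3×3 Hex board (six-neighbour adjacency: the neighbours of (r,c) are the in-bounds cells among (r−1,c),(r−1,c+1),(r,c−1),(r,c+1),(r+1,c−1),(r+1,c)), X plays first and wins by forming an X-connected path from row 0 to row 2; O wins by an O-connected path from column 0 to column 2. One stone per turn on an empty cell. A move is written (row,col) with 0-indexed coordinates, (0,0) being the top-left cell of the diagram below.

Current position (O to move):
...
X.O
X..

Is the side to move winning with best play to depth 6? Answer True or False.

[.../X.O/X..] O move#1: (0,0):-1/O../X.O/X..*, (0,1):-1/.O./X.O/X.., (0,2):-1/..O/X.O/X.., (1,1):-1/.../XOO/X.., (2,1):-1/.../X.O/XO., (2,2):-1/.../X.O/X.O
[O../X.O/X..] X move#2: (0,1):+1/OX./X.O/X..*, (0,2):+1/O.X/X.O/X.., (1,1):+1/O../XXO/X.., (2,1):-1/O../X.O/XX., (2,2):-1/O../X.O/X.X
[OX./X.O/X..] end (terminal -1, O#3); searched .../X.O/X.. to 6

O winning at [.../X.O/X..]: False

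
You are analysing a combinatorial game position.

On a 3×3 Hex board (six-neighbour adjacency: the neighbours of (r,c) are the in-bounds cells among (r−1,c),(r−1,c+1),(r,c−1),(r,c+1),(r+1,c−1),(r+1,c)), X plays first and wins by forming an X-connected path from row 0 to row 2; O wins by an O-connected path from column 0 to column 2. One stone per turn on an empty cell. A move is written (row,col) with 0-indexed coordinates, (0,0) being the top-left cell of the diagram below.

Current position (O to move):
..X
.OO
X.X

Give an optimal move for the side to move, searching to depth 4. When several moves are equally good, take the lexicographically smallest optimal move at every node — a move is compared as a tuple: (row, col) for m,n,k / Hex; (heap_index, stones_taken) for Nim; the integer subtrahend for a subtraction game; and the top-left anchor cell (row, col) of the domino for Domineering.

O's best at [..X/.OO/X.X]: (0,0)

p1 O@[..X/.OO/X.X]: (0,0)[O.X/.OO/X.X]+1* (0,1)[.OX/.OO/X.X]+1 (1,0)[..X/OOO/X.X]+1 (2,1)[..X/.OO/XOX]-1
p2 X@[O.X/.OO/X.X]: (0,1)[OXX/.OO/X.X]-1* (1,0)[O.X/XOO/X.X]-1 (2,1)[O.X/.OO/XXX]-1
p3 O@[OXX/.OO/X.X]: (1,0)[OXX/OOO/X.X]+1* (2,1)[OXX/.OO/XOX]-1
p4 X@[OXX/OOO/X.X] terminal -1; root [..X/.OO/X.X] d4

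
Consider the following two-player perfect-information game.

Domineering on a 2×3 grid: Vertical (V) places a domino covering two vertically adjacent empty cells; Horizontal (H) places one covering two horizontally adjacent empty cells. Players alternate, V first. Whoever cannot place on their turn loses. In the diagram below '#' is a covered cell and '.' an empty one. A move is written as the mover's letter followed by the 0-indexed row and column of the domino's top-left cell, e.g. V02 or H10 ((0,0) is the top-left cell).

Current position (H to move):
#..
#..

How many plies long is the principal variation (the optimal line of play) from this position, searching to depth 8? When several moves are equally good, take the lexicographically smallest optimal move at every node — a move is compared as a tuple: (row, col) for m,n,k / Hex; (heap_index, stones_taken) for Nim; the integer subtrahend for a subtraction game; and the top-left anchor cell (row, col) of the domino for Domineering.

PV length from [#../#..]: 1 ply

p1 H@[#../#..]: H01[###/#..]+1* H11[#../###]+1
p2 V@[###/#..] terminal -1; root [#../#..] d8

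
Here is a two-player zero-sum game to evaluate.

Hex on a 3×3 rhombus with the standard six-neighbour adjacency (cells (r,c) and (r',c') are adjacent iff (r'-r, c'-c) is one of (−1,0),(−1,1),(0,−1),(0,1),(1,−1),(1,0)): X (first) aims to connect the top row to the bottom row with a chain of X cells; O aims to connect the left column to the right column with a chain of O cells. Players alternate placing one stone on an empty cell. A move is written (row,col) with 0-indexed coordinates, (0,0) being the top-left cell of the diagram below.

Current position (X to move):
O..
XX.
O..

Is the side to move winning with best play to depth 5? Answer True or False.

p1 X@[O../XX./O..]: (0,1)[OX./XX./O..]-1 (0,2)[O.X/XX./O..]-1 (1,2)[O../XXX/O..]+1* (2,1)[O../XX./OX.]+1 (2,2)[O../XX./O.X]+1
p2 O@[O../XXX/O..]: (0,1)[OO./XXX/O..]-1* (0,2)[O.O/XXX/O..]-1 (2,1)[O../XXX/OO.]-1 (2,2)[O../XXX/O.O]-1
p3 X@[OO./XXX/O..]: (0,2)[OOX/XXX/O..]+1* (2,1)[OO./XXX/OX.]-1 (2,2)[OO./XXX/O.X]-1
p4 O@[OOX/XXX/O..]: (2,1)[OOX/XXX/OO.]-1* (2,2)[OOX/XXX/O.O]-1
p5 X@[OOX/XXX/OO.]: (2,2)[OOX/XXX/OOX]+1*
p6 O@[OOX/XXX/OOX] terminal -1; root [O../XX./O..] d5

X winning at [O../XX./O..]: True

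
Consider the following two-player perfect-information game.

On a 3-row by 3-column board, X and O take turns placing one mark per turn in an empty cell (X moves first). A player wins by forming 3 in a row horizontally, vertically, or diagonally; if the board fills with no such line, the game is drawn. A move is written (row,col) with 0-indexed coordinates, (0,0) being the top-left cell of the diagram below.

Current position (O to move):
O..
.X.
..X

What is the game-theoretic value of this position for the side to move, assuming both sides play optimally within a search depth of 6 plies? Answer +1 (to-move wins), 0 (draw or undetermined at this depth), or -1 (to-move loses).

value(O../.X./..X, O) = 0

p1 O@[O../.X./..X]: (0,1)[OO./.X./..X]-1 (0,2)[O.O/.X./..X]+0* (1,0)[O../OX./..X]-1 (1,2)[O../.XO/..X]-1 (2,0)[O../.X./O.X]+0 (2,1)[O../.X./.OX]-1
p2 X@[O.O/.X./..X]: (0,1)[OXO/.X./..X]+0* (1,0)[O.O/XX./..X]-1 (1,2)[O.O/.XX/..X]-1 (2,0)[O.O/.X./X.X]-1 (2,1)[O.O/.X./.XX]-1
p3 O@[OXO/.X./..X]: (1,0)[OXO/OX./..X]-1 (1,2)[OXO/.XO/..X]-1 (2,0)[OXO/.X./O.X]-1 (2,1)[OXO/.X./.OX]+0*
p4 X@[OXO/.X./.OX]: (1,0)[OXO/XX./.OX]+0* (1,2)[OXO/.XX/.OX]+0 (2,0)[OXO/.X./XOX]+0
p5 O@[OXO/XX./.OX]: (1,2)[OXO/XXO/.OX]+0* (2,0)[OXO/XX./OOX]-1
p6 X@[OXO/XXO/.OX]: (2,0)[OXO/XXO/XOX]+0*
p7 O@[OXO/XXO/XOX] terminal +0; root [O../.X./..X] d6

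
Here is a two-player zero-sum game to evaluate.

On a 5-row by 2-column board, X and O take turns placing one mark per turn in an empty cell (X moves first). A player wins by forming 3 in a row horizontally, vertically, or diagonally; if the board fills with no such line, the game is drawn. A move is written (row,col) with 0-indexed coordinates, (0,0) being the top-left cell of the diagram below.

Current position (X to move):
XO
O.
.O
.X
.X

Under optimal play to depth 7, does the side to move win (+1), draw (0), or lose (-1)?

value(XO/O./.O/.X/.X, X) = 0

[XO/O./.O/.X/.X] X move#1: (1,1):+0/XO/OX/.O/.X/.X*, (2,0):-1/XO/O./XO/.X/.X, (3,0):-1/XO/O./.O/XX/.X, (4,0):-1/XO/O./.O/.X/XX
[XO/OX/.O/.X/.X] O move#2: (2,0):+0/XO/OX/OO/.X/.X*, (3,0):+0/XO/OX/.O/OX/.X, (4,0):+0/XO/OX/.O/.X/OX
[XO/OX/OO/.X/.X] X move#3: (3,0):+0/XO/OX/OO/XX/.X*, (4,0):-1/XO/OX/OO/.X/XX
[XO/OX/OO/XX/.X] O move#4: (4,0):+0/XO/OX/OO/XX/OX*
[XO/OX/OO/XX/OX] end (terminal +0, X#5); searched XO/O./.O/.X/.X to 7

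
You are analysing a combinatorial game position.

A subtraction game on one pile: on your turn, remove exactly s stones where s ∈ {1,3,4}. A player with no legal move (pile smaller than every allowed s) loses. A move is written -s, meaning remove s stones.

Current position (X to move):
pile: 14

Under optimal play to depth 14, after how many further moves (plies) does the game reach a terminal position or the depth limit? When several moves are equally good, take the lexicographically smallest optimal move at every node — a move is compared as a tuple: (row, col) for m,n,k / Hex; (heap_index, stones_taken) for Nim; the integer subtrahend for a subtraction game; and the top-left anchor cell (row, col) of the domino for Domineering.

PV length from [14]: 8 plies

p1 X@[14]: -1[13]-1* -3[11]-1 -4[10]-1
p2 O@[13]: -1[12]-1 -3[10]-1 -4[9]+1*
p3 X@[9]: -1[8]-1* -3[6]-1 -4[5]-1
p4 O@[8]: -1[7]+1* -3[5]-1 -4[4]-1
p5 X@[7]: -1[6]-1* -3[4]-1 -4[3]-1
p6 O@[6]: -1[5]-1 -3[3]-1 -4[2]+1*
p7 X@[2]: -1[1]-1*
p8 O@[1]: -1[0]+1*
p9 X@[0] terminal -1; root [14] d14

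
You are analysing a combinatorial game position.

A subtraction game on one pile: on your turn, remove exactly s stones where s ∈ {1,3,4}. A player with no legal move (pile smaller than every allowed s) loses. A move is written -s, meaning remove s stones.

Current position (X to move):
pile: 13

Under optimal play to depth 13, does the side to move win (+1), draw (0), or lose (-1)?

value(13, X) = +1

p1 X@[13]: -1[12]-1 -3[10]-1 -4[9]+1*
p2 O@[9]: -1[8]-1* -3[6]-1 -4[5]-1
p3 X@[8]: -1[7]+1* -3[5]-1 -4[4]-1
p4 O@[7]: -1[6]-1* -3[4]-1 -4[3]-1
p5 X@[6]: -1[5]-1 -3[3]-1 -4[2]+1*
p6 O@[2]: -1[1]-1*
p7 X@[1]: -1[0]+1*
p8 O@[0] terminal -1; root [13] d13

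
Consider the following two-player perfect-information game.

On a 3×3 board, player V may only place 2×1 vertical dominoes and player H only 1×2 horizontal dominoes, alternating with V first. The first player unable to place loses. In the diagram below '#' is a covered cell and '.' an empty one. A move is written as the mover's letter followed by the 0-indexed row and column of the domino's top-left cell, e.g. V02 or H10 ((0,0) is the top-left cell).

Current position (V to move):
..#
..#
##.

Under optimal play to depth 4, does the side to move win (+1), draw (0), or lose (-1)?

[..#/..#/##.] V move#1: V00:+1/#.#/#.#/##.*, V01:+1/.##/.##/##.
[#.#/#.#/##.] end (terminal -1, H#2); searched ..#/..#/##. to 4

value(..#/..#/##., V) = +1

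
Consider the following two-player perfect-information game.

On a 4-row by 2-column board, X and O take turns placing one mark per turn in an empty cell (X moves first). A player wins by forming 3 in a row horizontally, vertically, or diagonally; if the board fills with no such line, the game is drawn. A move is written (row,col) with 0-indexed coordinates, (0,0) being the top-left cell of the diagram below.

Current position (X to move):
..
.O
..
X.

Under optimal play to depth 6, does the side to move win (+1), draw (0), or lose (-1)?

p1 X@[../.O/../X.]: (0,0)[X./.O/../X.]-1 (0,1)[.X/.O/../X.]+0* (1,0)[../XO/../X.]+0 (2,0)[../.O/X./X.]+0 (2,1)[../.O/.X/X.]+0 (3,1)[../.O/../XX]+0
p2 O@[.X/.O/../X.]: (0,0)[OX/.O/../X.]+0* (1,0)[.X/OO/../X.]+0 (2,0)[.X/.O/O./X.]+0 (2,1)[.X/.O/.O/X.]+0 (3,1)[.X/.O/../XO]+0
p3 X@[OX/.O/../X.]: (1,0)[OX/XO/../X.]+0* (2,0)[OX/.O/X./X.]+0 (2,1)[OX/.O/.X/X.]+0 (3,1)[OX/.O/../XX]+0
p4 O@[OX/XO/../X.]: (2,0)[OX/XO/O./X.]+0* (2,1)[OX/XO/.O/X.]-1 (3,1)[OX/XO/../XO]-1
p5 X@[OX/XO/O./X.]: (2,1)[OX/XO/OX/X.]+0* (3,1)[OX/XO/O./XX]+0
p6 O@[OX/XO/OX/X.]: (3,1)[OX/XO/OX/XO]+0*
p7 X@[OX/XO/OX/XO] terminal +0; root [../.O/../X.] d6

value(../.O/../X., X) = 0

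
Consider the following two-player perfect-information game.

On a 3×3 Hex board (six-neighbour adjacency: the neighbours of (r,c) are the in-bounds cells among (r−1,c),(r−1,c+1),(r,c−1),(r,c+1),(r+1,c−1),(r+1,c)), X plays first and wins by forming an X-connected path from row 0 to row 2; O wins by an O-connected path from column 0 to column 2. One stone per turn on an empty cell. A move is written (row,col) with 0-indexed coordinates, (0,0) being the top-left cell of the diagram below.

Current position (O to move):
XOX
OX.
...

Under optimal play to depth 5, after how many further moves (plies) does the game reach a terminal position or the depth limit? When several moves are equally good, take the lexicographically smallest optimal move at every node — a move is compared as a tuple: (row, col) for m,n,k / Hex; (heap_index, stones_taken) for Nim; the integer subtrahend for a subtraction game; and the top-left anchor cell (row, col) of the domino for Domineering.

ply 1, O at XOX/OX./... | (1,2)=-1→XOX/OXO/...*; (2,0)=-1→XOX/OX./O..; (2,1)=-1→XOX/OX./.O.; (2,2)=-1→XOX/OX./..O
ply 2, X at XOX/OXO/... | (2,0)=+1→XOX/OXO/X..*; (2,1)=+1→XOX/OXO/.X.; (2,2)=+1→XOX/OXO/..X
ply 3: XOX/OXO/X.. is terminal -1 (O); from XOX/OX./... depth 5

PV length from [XOX/OX./...]: 2 plies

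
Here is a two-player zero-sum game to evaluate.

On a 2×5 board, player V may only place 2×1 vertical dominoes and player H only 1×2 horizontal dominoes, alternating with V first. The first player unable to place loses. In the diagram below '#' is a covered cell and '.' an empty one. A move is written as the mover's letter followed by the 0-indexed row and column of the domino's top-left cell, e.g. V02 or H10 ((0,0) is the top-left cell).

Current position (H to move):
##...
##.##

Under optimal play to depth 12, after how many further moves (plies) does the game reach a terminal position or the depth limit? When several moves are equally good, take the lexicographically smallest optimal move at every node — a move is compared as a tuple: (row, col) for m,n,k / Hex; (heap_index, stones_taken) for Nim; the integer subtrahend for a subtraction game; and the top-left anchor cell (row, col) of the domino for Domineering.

p1 H@[##.../##.##]: H02[####./##.##]+1* H03[##.##/##.##]-1
p2 V@[####./##.##] terminal -1; root [##.../##.##] d12

PV length from [##.../##.##]: 1 ply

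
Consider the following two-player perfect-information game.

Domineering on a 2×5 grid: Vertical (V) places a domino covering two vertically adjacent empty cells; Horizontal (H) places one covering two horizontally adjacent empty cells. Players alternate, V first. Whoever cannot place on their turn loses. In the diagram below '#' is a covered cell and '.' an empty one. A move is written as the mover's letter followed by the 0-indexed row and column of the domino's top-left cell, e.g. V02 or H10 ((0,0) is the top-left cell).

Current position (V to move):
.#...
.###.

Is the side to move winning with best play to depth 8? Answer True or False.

V winning at [.#.../.###.]: True

[.#.../.###.] V move#1: V00:-1/##.../####., V04:+1/.#..#/.####*
[.#..#/.####] H move#2: H02:-1/.####/.####*
[.####/.####] V move#3: V00:+1/#####/#####*
[#####/#####] end (terminal -1, H#4); searched .#.../.###. to 8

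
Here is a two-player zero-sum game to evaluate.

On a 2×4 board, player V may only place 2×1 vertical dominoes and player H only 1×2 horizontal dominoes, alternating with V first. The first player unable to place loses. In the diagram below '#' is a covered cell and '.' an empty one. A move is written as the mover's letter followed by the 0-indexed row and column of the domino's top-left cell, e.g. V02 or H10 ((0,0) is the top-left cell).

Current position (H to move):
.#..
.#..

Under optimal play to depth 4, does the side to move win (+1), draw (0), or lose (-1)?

[.#../.#..] H move#1: H02:+1/.###/.#..*, H12:+1/.#../.###
[.###/.#..] V move#2: V00:-1/####/##..*
[####/##..] H move#3: H12:+1/####/####*
[####/####] end (terminal -1, V#4); searched .#../.#.. to 4

value(.#../.#.., H) = +1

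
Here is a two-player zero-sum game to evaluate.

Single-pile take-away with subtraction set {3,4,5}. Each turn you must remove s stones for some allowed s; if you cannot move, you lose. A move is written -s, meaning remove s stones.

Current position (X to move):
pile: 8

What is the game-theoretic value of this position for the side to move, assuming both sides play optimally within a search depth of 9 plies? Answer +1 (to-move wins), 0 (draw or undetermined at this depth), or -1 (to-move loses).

p1 X@[8]: -3[5]-1* -4[4]-1 -5[3]-1
p2 O@[5]: -3[2]+1* -4[1]+1 -5[0]+1
p3 X@[2] terminal -1; root [8] d9

value(8, X) = -1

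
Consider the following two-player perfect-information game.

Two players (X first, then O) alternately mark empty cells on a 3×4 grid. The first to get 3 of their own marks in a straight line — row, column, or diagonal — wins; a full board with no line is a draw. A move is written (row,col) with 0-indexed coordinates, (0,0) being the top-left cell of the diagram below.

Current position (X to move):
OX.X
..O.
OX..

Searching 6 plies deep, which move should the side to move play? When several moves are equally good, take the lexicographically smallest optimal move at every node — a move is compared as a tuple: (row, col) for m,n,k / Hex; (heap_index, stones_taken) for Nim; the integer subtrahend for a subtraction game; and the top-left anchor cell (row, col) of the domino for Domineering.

X's best at [OX.X/..O./OX..]: (0,2)

ply 1, X at OX.X/..O./OX.. | (0,2)=+1→OXXX/..O./OX..*; (1,0)=+1→OX.X/X.O./OX..; (1,1)=+1→OX.X/.XO./OX..; (1,3)=-1→OX.X/..OX/OX..; (2,2)=-1→OX.X/..O./OXX.; (2,3)=-1→OX.X/..O./OX.X
ply 2: OXXX/..O./OX.. is terminal -1 (O); from OX.X/..O./OX.. depth 6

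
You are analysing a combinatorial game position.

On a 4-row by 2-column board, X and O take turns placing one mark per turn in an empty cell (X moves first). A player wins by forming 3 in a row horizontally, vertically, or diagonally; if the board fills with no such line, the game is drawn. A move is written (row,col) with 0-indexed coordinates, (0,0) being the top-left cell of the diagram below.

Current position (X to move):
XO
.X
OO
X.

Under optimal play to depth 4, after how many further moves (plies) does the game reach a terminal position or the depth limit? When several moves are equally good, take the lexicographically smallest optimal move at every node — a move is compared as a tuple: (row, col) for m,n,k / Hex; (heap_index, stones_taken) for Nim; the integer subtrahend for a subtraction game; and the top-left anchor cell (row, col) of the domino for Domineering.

PV length from [XO/.X/OO/X.]: 2 plies

[XO/.X/OO/X.] X move#1: (1,0):+0/XO/XX/OO/X.*, (3,1):+0/XO/.X/OO/XX
[XO/XX/OO/X.] O move#2: (3,1):+0/XO/XX/OO/XO*
[XO/XX/OO/XO] end (terminal +0, X#3); searched XO/.X/OO/X. to 4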